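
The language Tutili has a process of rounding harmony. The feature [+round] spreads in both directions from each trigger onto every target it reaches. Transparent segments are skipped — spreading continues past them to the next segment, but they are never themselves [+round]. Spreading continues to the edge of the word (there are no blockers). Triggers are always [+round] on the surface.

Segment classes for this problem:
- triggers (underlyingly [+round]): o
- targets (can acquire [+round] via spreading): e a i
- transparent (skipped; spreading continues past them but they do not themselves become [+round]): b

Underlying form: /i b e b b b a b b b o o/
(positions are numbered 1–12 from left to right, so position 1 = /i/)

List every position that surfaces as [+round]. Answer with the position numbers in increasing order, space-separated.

From /o/ at 11 rightward: 12 /o/ is itself a trigger — this domain ends here.
From /o/ at 11 leftward: 10 /b/ transparent; 9 /b/ transparent; 8 /b/ transparent; 7 /a/ → [+round]; 6 /b/ transparent; 5 /b/ transparent; 4 /b/ transparent; 3 /e/ → [+round]; 2 /b/ transparent; 1 /i/ → [+round]; word edge.
From /o/ at 12 rightward: word edge.
From /o/ at 12 leftward: 11 /o/ is itself a trigger — this domain ends here.

1 3 7 11 12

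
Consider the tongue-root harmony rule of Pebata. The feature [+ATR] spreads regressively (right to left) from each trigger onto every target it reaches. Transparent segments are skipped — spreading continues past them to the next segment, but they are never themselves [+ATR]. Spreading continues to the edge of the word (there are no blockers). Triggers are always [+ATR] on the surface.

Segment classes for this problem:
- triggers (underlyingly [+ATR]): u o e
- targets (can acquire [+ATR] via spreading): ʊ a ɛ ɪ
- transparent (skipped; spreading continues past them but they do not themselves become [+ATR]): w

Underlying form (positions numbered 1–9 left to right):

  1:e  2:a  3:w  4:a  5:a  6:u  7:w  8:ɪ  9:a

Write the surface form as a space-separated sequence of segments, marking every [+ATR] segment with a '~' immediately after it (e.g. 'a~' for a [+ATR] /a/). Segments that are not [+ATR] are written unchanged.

From /e/ at 1 leftward: word edge.
From /u/ at 6 leftward: 5 /a/ → [+ATR]; 4 /a/ → [+ATR]; 3 /w/ transparent; 2 /a/ → [+ATR]; 1 /e/ is itself a trigger — this domain ends here.
Targets with no active source: positions 8 9 stay [-ATR].
[+ATR] positions on the surface: 1 2 4 5 6.

e~ a~ w a~ a~ u~ w ɪ a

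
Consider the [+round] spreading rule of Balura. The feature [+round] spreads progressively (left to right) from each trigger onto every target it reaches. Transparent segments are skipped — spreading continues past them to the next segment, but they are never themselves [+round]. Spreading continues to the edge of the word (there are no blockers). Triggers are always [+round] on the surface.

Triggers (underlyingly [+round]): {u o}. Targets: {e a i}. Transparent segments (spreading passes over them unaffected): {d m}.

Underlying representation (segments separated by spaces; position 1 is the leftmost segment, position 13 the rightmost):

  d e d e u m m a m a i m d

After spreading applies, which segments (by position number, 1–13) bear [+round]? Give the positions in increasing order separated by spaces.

From /u/ at 5 rightward: 6 /m/ transparent; 7 /m/ transparent; 8 /a/ → [+round]; 9 /m/ transparent; 10 /a/ → [+round]; 11 /i/ → [+round]; 12 /m/ transparent; 13 /d/ transparent; word edge.
Targets with no active source: positions 2 4 stay [-round].

5 8 10 11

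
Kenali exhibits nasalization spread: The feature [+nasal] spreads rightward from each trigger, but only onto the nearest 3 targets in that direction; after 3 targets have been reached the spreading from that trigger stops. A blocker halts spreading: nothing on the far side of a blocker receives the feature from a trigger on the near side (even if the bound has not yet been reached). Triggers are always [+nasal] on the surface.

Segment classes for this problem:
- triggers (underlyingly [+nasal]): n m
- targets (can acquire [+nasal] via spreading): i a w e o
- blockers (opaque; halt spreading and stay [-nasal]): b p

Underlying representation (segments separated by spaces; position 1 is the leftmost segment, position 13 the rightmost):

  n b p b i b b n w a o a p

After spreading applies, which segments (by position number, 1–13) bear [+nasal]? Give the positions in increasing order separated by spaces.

1 8 9 10 11

From /n/ at 1 rightward: 2 /b/ blocks.
From /n/ at 8 rightward: 9 /w/ → [+nasal]; 10 /a/ → [+nasal]; 11 /o/ → [+nasal]; bound reached.
Targets with no active source: positions 5 12 stay [-nasal].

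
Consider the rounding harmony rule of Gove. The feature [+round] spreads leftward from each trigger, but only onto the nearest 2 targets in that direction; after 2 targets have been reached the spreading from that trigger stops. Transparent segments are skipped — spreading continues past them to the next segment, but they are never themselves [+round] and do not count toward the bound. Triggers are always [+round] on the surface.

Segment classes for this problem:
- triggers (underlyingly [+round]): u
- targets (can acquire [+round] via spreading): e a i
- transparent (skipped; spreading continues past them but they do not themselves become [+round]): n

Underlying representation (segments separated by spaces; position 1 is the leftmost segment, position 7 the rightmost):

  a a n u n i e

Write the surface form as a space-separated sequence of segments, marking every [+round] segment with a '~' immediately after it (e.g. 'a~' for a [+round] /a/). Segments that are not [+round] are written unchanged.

a~ a~ n u~ n i e

From /u/ at 4 leftward: 3 /n/ transparent; 2 /a/ → [+round]; 1 /a/ → [+round]; bound reached.
Targets with no active source: positions 6 7 stay [-round].
[+round] positions on the surface: 1 2 4.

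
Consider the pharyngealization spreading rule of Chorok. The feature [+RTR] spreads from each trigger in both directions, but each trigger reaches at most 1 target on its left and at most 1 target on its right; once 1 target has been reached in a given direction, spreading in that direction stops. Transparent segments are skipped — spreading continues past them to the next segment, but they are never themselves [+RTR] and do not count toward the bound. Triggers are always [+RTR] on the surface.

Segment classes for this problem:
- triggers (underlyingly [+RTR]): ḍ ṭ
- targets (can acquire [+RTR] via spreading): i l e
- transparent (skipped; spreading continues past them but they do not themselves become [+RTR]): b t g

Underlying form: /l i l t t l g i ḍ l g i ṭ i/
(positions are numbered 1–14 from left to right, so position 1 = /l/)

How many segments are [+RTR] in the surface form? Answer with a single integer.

6

From /ḍ/ at 9 rightward: 10 /l/ → [+RTR]; bound reached.
From /ḍ/ at 9 leftward: 8 /i/ → [+RTR]; bound reached.
From /ṭ/ at 13 rightward: 14 /i/ → [+RTR]; bound reached.
From /ṭ/ at 13 leftward: 12 /i/ → [+RTR]; bound reached.
Targets with no active source: positions 1 2 3 6 stay [-emphatic].
[+RTR] positions on the surface: 8 9 10 12 13 14.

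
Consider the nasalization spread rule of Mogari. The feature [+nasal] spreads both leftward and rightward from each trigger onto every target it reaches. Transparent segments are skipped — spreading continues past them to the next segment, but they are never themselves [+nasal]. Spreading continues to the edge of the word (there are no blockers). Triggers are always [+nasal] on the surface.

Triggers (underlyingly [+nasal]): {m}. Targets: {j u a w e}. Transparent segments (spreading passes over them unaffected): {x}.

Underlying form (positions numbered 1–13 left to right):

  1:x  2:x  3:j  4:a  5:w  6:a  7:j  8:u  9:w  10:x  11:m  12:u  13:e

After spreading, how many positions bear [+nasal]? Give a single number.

10

From /m/ at 11 rightward: 12 /u/ → [+nasal]; 13 /e/ → [+nasal]; word edge.
From /m/ at 11 leftward: 10 /x/ transparent; 9 /w/ → [+nasal]; 8 /u/ → [+nasal]; 7 /j/ → [+nasal]; 6 /a/ → [+nasal]; 5 /w/ → [+nasal]; 4 /a/ → [+nasal]; 3 /j/ → [+nasal]; 2 /x/ transparent; 1 /x/ transparent; word edge.
[+nasal] positions on the surface: 3 4 5 6 7 8 9 11 12 13.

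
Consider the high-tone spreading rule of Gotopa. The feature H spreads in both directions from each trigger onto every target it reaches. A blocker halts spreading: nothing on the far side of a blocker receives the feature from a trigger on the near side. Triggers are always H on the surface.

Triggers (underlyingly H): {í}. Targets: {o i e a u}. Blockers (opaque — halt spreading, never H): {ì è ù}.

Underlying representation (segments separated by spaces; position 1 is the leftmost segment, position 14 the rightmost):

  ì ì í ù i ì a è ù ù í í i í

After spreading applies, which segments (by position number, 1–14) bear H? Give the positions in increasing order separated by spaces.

From /í/ at 3 rightward: 4 /ù/ blocks.
From /í/ at 3 leftward: 2 /ì/ blocks.
From /í/ at 11 rightward: 12 /í/ is itself a trigger — this domain ends here.
From /í/ at 11 leftward: 10 /ù/ blocks.
From /í/ at 12 rightward: 13 /i/ → H; 14 /í/ is itself a trigger — this domain ends here.
From /í/ at 12 leftward: 11 /í/ is itself a trigger — this domain ends here.
From /í/ at 14 rightward: word edge.
From /í/ at 14 leftward: 13 /i/ → H; 12 /í/ is itself a trigger — this domain ends here.
Targets with no active source: positions 5 7 stay [-high tone].

3 11 12 13 14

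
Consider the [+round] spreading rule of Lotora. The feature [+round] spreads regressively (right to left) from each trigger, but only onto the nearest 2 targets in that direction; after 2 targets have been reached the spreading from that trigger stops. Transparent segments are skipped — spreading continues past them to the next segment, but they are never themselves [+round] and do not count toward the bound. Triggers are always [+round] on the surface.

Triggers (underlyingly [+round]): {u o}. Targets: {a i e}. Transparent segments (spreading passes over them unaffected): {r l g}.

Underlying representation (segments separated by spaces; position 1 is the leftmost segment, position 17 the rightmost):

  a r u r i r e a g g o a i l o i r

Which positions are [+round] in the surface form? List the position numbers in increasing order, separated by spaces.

1 3 7 8 11 12 13 15

From /u/ at 3 leftward: 2 /r/ transparent; 1 /a/ → [+round]; word edge.
From /o/ at 11 leftward: 10 /g/ transparent; 9 /g/ transparent; 8 /a/ → [+round]; 7 /e/ → [+round]; bound reached.
From /o/ at 15 leftward: 14 /l/ transparent; 13 /i/ → [+round]; 12 /a/ → [+round]; bound reached.
Targets with no active source: positions 5 16 stay [-round].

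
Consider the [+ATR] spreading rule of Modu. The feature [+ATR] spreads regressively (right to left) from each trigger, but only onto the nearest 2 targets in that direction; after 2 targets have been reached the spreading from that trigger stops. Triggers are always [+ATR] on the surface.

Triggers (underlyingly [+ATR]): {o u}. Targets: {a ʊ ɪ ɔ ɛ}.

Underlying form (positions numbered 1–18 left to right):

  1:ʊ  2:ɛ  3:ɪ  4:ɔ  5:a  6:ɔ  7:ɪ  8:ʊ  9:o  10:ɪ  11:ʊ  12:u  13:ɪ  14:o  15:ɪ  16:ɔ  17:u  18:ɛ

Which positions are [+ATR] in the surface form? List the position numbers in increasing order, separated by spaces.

From /o/ at 9 leftward: 8 /ʊ/ → [+ATR]; 7 /ɪ/ → [+ATR]; bound reached.
From /u/ at 12 leftward: 11 /ʊ/ → [+ATR]; 10 /ɪ/ → [+ATR]; bound reached.
From /o/ at 14 leftward: 13 /ɪ/ → [+ATR]; 12 /u/ is itself a trigger — this domain ends here.
From /u/ at 17 leftward: 16 /ɔ/ → [+ATR]; 15 /ɪ/ → [+ATR]; bound reached.
Targets with no active source: positions 1 2 3 4 5 6 18 stay [-ATR].

7 8 9 10 11 12 13 14 15 16 17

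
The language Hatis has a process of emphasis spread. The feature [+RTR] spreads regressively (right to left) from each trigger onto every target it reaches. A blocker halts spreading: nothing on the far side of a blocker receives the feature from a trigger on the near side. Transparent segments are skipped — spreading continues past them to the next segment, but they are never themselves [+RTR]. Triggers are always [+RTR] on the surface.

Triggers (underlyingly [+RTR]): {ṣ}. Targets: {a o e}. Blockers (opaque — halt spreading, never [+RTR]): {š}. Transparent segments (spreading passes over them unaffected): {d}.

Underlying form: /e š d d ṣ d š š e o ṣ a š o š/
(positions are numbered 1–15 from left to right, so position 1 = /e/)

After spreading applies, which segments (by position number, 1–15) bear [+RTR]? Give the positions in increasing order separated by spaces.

5 9 10 11

From /ṣ/ at 5 leftward: 4 /d/ transparent; 3 /d/ transparent; 2 /š/ blocks.
From /ṣ/ at 11 leftward: 10 /o/ → [+RTR]; 9 /e/ → [+RTR]; 8 /š/ blocks.
Targets with no active source: positions 1 12 14 stay [-emphatic].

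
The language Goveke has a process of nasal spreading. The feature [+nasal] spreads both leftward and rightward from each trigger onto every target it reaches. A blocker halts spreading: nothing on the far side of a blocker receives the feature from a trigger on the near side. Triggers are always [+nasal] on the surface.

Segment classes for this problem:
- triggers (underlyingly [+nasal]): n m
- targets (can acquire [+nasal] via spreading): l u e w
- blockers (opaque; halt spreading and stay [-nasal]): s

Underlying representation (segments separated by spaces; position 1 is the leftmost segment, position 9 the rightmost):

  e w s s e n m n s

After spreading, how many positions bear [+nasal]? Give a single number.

From /n/ at 6 rightward: 7 /m/ is itself a trigger — this domain ends here.
From /n/ at 6 leftward: 5 /e/ → [+nasal]; 4 /s/ blocks.
From /m/ at 7 rightward: 8 /n/ is itself a trigger — this domain ends here.
From /m/ at 7 leftward: 6 /n/ is itself a trigger — this domain ends here.
From /n/ at 8 rightward: 9 /s/ blocks.
From /n/ at 8 leftward: 7 /m/ is itself a trigger — this domain ends here.
Targets with no active source: positions 1 2 stay [-nasal].
[+nasal] positions on the surface: 5 6 7 8.

4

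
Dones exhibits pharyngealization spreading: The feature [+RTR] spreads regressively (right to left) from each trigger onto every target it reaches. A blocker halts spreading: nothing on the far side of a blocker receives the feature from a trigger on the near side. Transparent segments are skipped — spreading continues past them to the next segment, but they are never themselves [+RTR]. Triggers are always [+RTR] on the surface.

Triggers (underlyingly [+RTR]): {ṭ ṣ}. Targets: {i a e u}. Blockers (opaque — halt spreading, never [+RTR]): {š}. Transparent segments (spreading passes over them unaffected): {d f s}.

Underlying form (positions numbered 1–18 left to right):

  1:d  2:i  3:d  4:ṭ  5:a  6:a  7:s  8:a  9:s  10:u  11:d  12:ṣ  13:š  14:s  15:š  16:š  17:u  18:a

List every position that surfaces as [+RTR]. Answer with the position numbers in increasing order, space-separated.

From /ṭ/ at 4 leftward: 3 /d/ transparent; 2 /i/ → [+RTR]; 1 /d/ transparent; word edge.
From /ṣ/ at 12 leftward: 11 /d/ transparent; 10 /u/ → [+RTR]; 9 /s/ transparent; 8 /a/ → [+RTR]; 7 /s/ transparent; 6 /a/ → [+RTR]; 5 /a/ → [+RTR]; 4 /ṭ/ is itself a trigger — this domain ends here.
Targets with no active source: positions 17 18 stay [-emphatic].

2 4 5 6 8 10 12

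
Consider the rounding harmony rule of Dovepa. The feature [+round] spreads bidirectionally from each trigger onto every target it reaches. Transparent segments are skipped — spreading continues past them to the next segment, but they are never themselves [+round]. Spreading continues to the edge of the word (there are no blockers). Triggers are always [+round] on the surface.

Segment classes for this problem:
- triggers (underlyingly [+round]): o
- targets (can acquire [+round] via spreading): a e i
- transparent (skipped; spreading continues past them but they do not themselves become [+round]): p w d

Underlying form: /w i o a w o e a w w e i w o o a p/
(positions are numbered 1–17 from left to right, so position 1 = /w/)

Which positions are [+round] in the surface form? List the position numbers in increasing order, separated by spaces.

2 3 4 6 7 8 11 12 14 15 16

From /o/ at 3 rightward: 4 /a/ → [+round]; 5 /w/ transparent; 6 /o/ is itself a trigger — this domain ends here.
From /o/ at 3 leftward: 2 /i/ → [+round]; 1 /w/ transparent; word edge.
From /o/ at 6 rightward: 7 /e/ → [+round]; 8 /a/ → [+round]; 9 /w/ transparent; 10 /w/ transparent; 11 /e/ → [+round]; 12 /i/ → [+round]; 13 /w/ transparent; 14 /o/ is itself a trigger — this domain ends here.
From /o/ at 6 leftward: 5 /w/ transparent; 4 /a/ → [+round]; 3 /o/ is itself a trigger — this domain ends here.
From /o/ at 14 rightward: 15 /o/ is itself a trigger — this domain ends here.
From /o/ at 14 leftward: 13 /w/ transparent; 12 /i/ → [+round]; 11 /e/ → [+round]; 10 /w/ transparent; 9 /w/ transparent; 8 /a/ → [+round]; 7 /e/ → [+round]; 6 /o/ is itself a trigger — this domain ends here.
From /o/ at 15 rightward: 16 /a/ → [+round]; 17 /p/ transparent; word edge.
From /o/ at 15 leftward: 14 /o/ is itself a trigger — this domain ends here.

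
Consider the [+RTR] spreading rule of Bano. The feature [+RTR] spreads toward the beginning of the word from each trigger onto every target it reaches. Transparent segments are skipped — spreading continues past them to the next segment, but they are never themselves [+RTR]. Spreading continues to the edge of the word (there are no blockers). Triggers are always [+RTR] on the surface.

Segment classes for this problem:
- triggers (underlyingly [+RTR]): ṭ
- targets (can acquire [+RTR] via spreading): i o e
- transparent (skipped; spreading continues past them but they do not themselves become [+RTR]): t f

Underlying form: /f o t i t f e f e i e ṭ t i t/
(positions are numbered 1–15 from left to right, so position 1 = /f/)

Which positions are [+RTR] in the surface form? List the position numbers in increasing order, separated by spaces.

2 4 7 9 10 11 12

From /ṭ/ at 12 leftward: 11 /e/ → [+RTR]; 10 /i/ → [+RTR]; 9 /e/ → [+RTR]; 8 /f/ transparent; 7 /e/ → [+RTR]; 6 /f/ transparent; 5 /t/ transparent; 4 /i/ → [+RTR]; 3 /t/ transparent; 2 /o/ → [+RTR]; 1 /f/ transparent; word edge.
Target with no active source: position 14 stays [-emphatic].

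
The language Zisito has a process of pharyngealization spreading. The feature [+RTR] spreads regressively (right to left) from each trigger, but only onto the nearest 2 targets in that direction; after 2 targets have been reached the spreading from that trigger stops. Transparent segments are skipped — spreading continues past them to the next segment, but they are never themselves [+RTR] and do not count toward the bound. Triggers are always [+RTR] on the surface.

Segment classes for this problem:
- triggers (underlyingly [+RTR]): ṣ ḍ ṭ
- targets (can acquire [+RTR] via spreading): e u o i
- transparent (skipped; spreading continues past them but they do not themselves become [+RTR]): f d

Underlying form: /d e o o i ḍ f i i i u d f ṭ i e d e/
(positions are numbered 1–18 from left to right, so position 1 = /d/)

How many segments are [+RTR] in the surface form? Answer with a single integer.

6

From /ḍ/ at 6 leftward: 5 /i/ → [+RTR]; 4 /o/ → [+RTR]; bound reached.
From /ṭ/ at 14 leftward: 13 /f/ transparent; 12 /d/ transparent; 11 /u/ → [+RTR]; 10 /i/ → [+RTR]; bound reached.
Targets with no active source: positions 2 3 8 9 15 16 18 stay [-emphatic].
[+RTR] positions on the surface: 4 5 6 10 11 14.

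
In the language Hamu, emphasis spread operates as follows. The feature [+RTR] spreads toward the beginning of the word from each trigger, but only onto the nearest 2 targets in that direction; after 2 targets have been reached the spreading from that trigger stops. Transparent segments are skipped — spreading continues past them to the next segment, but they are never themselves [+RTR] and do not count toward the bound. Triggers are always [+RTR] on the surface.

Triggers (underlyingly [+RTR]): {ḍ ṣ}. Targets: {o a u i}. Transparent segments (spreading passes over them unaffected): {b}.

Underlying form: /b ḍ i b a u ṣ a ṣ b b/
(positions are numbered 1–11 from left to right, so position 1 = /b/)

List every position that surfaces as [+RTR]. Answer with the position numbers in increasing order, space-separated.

2 5 6 7 8 9

From /ḍ/ at 2 leftward: 1 /b/ transparent; word edge.
From /ṣ/ at 7 leftward: 6 /u/ → [+RTR]; 5 /a/ → [+RTR]; bound reached.
From /ṣ/ at 9 leftward: 8 /a/ → [+RTR]; 7 /ṣ/ is itself a trigger — this domain ends here.
Target with no active source: position 3 stays [-emphatic].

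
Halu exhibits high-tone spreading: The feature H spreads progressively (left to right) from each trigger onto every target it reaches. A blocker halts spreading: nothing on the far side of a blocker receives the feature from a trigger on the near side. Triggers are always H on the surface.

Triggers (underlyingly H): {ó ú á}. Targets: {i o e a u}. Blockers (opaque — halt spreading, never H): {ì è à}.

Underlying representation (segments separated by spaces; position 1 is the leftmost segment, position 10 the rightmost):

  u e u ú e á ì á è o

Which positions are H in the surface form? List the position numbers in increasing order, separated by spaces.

From /ú/ at 4 rightward: 5 /e/ → H; 6 /á/ is itself a trigger — this domain ends here.
From /á/ at 6 rightward: 7 /ì/ blocks.
From /á/ at 8 rightward: 9 /è/ blocks.
Targets with no active source: positions 1 2 3 10 stay [-high tone].

4 5 6 8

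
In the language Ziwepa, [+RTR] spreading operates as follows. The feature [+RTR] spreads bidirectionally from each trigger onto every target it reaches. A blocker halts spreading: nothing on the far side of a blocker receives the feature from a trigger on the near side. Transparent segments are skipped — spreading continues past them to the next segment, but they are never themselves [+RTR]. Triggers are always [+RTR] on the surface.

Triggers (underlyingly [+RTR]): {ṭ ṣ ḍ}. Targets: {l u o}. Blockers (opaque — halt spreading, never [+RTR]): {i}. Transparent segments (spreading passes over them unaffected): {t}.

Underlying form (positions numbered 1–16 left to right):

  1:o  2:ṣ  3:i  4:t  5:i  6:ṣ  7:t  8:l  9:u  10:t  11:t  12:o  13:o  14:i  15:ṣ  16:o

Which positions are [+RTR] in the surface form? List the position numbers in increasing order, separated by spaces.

1 2 6 8 9 12 13 15 16

From /ṣ/ at 2 rightward: 3 /i/ blocks.
From /ṣ/ at 2 leftward: 1 /o/ → [+RTR]; word edge.
From /ṣ/ at 6 rightward: 7 /t/ transparent; 8 /l/ → [+RTR]; 9 /u/ → [+RTR]; 10 /t/ transparent; 11 /t/ transparent; 12 /o/ → [+RTR]; 13 /o/ → [+RTR]; 14 /i/ blocks.
From /ṣ/ at 6 leftward: 5 /i/ blocks.
From /ṣ/ at 15 rightward: 16 /o/ → [+RTR]; word edge.
From /ṣ/ at 15 leftward: 14 /i/ blocks.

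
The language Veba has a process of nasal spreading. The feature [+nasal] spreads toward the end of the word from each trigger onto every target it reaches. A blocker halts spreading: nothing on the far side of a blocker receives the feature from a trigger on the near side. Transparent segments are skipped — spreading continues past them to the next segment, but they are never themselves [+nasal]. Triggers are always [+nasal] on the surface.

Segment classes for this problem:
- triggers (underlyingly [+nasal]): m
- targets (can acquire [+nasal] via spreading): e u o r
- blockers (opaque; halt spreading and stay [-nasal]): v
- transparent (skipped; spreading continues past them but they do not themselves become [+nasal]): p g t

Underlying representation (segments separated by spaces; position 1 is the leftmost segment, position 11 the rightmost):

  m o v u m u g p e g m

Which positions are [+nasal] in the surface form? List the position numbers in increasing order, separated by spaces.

1 2 5 6 9 11

From /m/ at 1 rightward: 2 /o/ → [+nasal]; 3 /v/ blocks.
From /m/ at 5 rightward: 6 /u/ → [+nasal]; 7 /g/ transparent; 8 /p/ transparent; 9 /e/ → [+nasal]; 10 /g/ transparent; 11 /m/ is itself a trigger — this domain ends here.
From /m/ at 11 rightward: word edge.
Target with no active source: position 4 stays [-nasal].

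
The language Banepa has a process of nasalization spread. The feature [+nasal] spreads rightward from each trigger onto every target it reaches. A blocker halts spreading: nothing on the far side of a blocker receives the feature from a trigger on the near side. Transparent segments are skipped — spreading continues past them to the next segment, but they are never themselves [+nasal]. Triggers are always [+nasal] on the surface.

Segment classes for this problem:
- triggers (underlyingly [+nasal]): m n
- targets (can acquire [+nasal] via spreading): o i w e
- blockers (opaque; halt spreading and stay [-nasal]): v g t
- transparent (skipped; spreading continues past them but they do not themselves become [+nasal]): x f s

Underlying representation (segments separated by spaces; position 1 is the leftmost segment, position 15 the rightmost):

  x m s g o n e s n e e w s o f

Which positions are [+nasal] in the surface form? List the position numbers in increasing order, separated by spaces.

2 6 7 9 10 11 12 14

From /m/ at 2 rightward: 3 /s/ transparent; 4 /g/ blocks.
From /n/ at 6 rightward: 7 /e/ → [+nasal]; 8 /s/ transparent; 9 /n/ is itself a trigger — this domain ends here.
From /n/ at 9 rightward: 10 /e/ → [+nasal]; 11 /e/ → [+nasal]; 12 /w/ → [+nasal]; 13 /s/ transparent; 14 /o/ → [+nasal]; 15 /f/ transparent; word edge.
Target with no active source: position 5 stays [-nasal].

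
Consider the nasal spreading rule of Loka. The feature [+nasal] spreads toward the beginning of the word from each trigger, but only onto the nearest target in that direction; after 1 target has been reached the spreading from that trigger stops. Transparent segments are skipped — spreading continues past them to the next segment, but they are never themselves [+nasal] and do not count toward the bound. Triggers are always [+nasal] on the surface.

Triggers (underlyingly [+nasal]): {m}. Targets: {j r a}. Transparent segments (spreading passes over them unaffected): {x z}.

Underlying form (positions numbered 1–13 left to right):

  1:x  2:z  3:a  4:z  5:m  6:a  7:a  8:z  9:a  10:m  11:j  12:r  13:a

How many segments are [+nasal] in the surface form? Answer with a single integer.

From /m/ at 5 leftward: 4 /z/ transparent; 3 /a/ → [+nasal]; bound reached.
From /m/ at 10 leftward: 9 /a/ → [+nasal]; bound reached.
Targets with no active source: positions 6 7 11 12 13 stay [-nasal].
[+nasal] positions on the surface: 3 5 9 10.

4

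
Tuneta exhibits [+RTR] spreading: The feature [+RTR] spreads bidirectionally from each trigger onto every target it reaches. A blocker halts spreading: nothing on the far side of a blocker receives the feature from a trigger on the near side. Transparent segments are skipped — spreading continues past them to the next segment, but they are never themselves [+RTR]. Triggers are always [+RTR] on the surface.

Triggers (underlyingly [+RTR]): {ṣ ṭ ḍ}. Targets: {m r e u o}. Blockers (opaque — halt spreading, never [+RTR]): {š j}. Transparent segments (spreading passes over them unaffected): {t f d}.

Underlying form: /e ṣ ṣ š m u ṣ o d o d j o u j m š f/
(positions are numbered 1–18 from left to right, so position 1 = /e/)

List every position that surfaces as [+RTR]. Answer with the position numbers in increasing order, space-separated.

From /ṣ/ at 2 rightward: 3 /ṣ/ is itself a trigger — this domain ends here.
From /ṣ/ at 2 leftward: 1 /e/ → [+RTR]; word edge.
From /ṣ/ at 3 rightward: 4 /š/ blocks.
From /ṣ/ at 3 leftward: 2 /ṣ/ is itself a trigger — this domain ends here.
From /ṣ/ at 7 rightward: 8 /o/ → [+RTR]; 9 /d/ transparent; 10 /o/ → [+RTR]; 11 /d/ transparent; 12 /j/ blocks.
From /ṣ/ at 7 leftward: 6 /u/ → [+RTR]; 5 /m/ → [+RTR]; 4 /š/ blocks.
Targets with no active source: positions 13 14 16 stay [-emphatic].

1 2 3 5 6 7 8 10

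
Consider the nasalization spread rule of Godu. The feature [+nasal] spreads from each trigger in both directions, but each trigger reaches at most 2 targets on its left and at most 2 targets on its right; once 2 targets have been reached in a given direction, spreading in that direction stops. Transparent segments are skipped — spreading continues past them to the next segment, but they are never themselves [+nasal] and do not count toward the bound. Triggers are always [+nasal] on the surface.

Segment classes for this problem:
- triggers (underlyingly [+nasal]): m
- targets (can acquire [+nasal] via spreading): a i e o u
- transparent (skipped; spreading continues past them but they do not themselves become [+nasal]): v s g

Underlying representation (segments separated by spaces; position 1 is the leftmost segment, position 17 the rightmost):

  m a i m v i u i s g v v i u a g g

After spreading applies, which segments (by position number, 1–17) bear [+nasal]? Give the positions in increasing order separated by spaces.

From /m/ at 1 rightward: 2 /a/ → [+nasal]; 3 /i/ → [+nasal]; bound reached.
From /m/ at 1 leftward: word edge.
From /m/ at 4 rightward: 5 /v/ transparent; 6 /i/ → [+nasal]; 7 /u/ → [+nasal]; bound reached.
From /m/ at 4 leftward: 3 /i/ → [+nasal]; 2 /a/ → [+nasal]; bound reached.
Targets with no active source: positions 8 13 14 15 stay [-nasal].

1 2 3 4 6 7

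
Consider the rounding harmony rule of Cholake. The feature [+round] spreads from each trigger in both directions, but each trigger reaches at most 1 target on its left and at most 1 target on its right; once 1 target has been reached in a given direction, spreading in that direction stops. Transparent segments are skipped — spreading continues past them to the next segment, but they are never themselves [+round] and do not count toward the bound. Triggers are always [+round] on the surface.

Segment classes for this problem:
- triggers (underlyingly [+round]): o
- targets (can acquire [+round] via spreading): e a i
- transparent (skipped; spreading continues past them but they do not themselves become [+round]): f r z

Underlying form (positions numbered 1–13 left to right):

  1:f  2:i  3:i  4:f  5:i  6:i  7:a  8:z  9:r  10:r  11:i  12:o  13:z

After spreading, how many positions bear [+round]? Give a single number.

From /o/ at 12 rightward: 13 /z/ transparent; word edge.
From /o/ at 12 leftward: 11 /i/ → [+round]; bound reached.
Targets with no active source: positions 2 3 5 6 7 stay [-round].
[+round] positions on the surface: 11 12.

2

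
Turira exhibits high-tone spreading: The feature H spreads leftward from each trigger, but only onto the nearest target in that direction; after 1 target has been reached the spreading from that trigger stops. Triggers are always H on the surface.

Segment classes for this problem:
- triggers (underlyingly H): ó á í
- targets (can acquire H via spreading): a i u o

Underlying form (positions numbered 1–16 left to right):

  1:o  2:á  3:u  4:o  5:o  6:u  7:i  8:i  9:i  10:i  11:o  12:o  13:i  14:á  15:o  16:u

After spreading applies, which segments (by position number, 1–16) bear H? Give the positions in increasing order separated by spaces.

From /á/ at 2 leftward: 1 /o/ → H; bound reached.
From /á/ at 14 leftward: 13 /i/ → H; bound reached.
Targets with no active source: positions 3 4 5 6 7 8 9 10 11 12 15 16 stay [-high tone].

1 2 13 14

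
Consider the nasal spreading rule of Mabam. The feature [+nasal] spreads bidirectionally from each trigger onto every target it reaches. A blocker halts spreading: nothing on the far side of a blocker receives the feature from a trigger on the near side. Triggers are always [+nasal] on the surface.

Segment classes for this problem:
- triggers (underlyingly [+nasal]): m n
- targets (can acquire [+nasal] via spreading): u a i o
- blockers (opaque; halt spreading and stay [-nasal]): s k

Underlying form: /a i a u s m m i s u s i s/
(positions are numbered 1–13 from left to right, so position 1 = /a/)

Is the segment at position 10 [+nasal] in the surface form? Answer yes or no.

From /m/ at 6 rightward: 7 /m/ is itself a trigger — this domain ends here.
From /m/ at 6 leftward: 5 /s/ blocks.
From /m/ at 7 rightward: 8 /i/ → [+nasal]; 9 /s/ blocks.
From /m/ at 7 leftward: 6 /m/ is itself a trigger — this domain ends here.
Targets with no active source: positions 1 2 3 4 10 12 stay [-nasal].
[+nasal] positions on the surface: 6 7 8.

no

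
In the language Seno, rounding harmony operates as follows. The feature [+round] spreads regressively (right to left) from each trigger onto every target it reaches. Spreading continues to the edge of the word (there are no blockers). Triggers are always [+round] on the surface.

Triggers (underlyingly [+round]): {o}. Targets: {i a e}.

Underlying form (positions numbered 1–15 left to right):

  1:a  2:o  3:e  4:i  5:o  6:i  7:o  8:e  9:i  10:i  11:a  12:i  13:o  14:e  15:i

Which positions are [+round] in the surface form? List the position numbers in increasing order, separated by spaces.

1 2 3 4 5 6 7 8 9 10 11 12 13

From /o/ at 2 leftward: 1 /a/ → [+round]; word edge.
From /o/ at 5 leftward: 4 /i/ → [+round]; 3 /e/ → [+round]; 2 /o/ is itself a trigger — this domain ends here.
From /o/ at 7 leftward: 6 /i/ → [+round]; 5 /o/ is itself a trigger — this domain ends here.
From /o/ at 13 leftward: 12 /i/ → [+round]; 11 /a/ → [+round]; 10 /i/ → [+round]; 9 /i/ → [+round]; 8 /e/ → [+round]; 7 /o/ is itself a trigger — this domain ends here.
Targets with no active source: positions 14 15 stay [-round].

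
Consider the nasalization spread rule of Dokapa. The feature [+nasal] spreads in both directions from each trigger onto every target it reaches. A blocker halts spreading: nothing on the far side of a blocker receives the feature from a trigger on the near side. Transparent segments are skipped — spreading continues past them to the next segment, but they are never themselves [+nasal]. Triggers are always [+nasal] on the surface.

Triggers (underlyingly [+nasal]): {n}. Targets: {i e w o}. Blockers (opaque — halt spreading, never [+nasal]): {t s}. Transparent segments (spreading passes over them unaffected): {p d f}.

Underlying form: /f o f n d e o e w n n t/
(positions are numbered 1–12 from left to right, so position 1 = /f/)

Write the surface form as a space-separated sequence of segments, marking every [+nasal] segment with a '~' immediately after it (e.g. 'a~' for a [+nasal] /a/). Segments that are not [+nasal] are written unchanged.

From /n/ at 4 rightward: 5 /d/ transparent; 6 /e/ → [+nasal]; 7 /o/ → [+nasal]; 8 /e/ → [+nasal]; 9 /w/ → [+nasal]; 10 /n/ is itself a trigger — this domain ends here.
From /n/ at 4 leftward: 3 /f/ transparent; 2 /o/ → [+nasal]; 1 /f/ transparent; word edge.
From /n/ at 10 rightward: 11 /n/ is itself a trigger — this domain ends here.
From /n/ at 10 leftward: 9 /w/ → [+nasal]; 8 /e/ → [+nasal]; 7 /o/ → [+nasal]; 6 /e/ → [+nasal]; 5 /d/ transparent; 4 /n/ is itself a trigger — this domain ends here.
From /n/ at 11 rightward: 12 /t/ blocks.
From /n/ at 11 leftward: 10 /n/ is itself a trigger — this domain ends here.
[+nasal] positions on the surface: 2 4 6 7 8 9 10 11.

f o~ f n~ d e~ o~ e~ w~ n~ n~ t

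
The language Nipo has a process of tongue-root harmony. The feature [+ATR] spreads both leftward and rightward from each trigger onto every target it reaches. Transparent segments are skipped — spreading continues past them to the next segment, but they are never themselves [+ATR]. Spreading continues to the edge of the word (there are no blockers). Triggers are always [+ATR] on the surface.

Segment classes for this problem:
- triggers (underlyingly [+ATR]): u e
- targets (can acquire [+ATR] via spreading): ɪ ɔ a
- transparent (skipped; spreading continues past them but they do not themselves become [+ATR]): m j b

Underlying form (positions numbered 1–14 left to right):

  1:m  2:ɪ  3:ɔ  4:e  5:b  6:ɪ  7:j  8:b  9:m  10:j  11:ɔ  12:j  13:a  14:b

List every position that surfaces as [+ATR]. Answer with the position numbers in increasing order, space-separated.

From /e/ at 4 rightward: 5 /b/ transparent; 6 /ɪ/ → [+ATR]; 7 /j/ transparent; 8 /b/ transparent; 9 /m/ transparent; 10 /j/ transparent; 11 /ɔ/ → [+ATR]; 12 /j/ transparent; 13 /a/ → [+ATR]; 14 /b/ transparent; word edge.
From /e/ at 4 leftward: 3 /ɔ/ → [+ATR]; 2 /ɪ/ → [+ATR]; 1 /m/ transparent; word edge.

2 3 4 6 11 13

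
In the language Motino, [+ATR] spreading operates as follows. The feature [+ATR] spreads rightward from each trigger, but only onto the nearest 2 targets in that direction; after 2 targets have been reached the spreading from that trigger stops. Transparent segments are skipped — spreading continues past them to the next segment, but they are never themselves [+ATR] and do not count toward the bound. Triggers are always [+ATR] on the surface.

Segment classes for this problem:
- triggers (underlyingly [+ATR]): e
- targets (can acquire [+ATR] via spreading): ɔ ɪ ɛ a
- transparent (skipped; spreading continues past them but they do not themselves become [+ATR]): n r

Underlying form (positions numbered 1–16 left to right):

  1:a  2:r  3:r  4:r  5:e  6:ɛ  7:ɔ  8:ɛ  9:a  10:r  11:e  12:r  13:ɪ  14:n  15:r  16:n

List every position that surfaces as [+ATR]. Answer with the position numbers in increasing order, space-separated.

From /e/ at 5 rightward: 6 /ɛ/ → [+ATR]; 7 /ɔ/ → [+ATR]; bound reached.
From /e/ at 11 rightward: 12 /r/ transparent; 13 /ɪ/ → [+ATR]; 14 /n/ transparent; 15 /r/ transparent; 16 /n/ transparent; word edge.
Targets with no active source: positions 1 8 9 stay [-ATR].

5 6 7 11 13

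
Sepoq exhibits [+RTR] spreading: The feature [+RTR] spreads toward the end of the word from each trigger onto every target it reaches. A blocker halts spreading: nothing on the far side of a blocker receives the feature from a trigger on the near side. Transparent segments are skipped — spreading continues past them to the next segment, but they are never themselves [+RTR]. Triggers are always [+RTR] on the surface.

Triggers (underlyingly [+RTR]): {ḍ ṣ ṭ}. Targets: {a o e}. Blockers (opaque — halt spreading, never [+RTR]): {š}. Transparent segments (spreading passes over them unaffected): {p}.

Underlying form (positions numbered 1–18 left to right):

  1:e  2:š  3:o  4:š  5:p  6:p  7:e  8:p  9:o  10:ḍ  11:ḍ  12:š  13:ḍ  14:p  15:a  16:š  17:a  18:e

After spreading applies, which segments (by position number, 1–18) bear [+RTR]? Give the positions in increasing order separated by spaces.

10 11 13 15

From /ḍ/ at 10 rightward: 11 /ḍ/ is itself a trigger — this domain ends here.
From /ḍ/ at 11 rightward: 12 /š/ blocks.
From /ḍ/ at 13 rightward: 14 /p/ transparent; 15 /a/ → [+RTR]; 16 /š/ blocks.
Targets with no active source: positions 1 3 7 9 17 18 stay [-emphatic].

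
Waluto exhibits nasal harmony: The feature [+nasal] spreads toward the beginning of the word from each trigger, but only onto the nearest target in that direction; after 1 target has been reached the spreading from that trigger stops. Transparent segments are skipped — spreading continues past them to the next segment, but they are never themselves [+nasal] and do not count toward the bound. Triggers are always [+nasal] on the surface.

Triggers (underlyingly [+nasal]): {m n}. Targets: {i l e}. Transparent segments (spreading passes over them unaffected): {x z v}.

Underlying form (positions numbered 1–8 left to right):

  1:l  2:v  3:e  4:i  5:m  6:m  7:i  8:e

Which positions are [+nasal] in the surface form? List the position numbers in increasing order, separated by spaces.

From /m/ at 5 leftward: 4 /i/ → [+nasal]; bound reached.
From /m/ at 6 leftward: 5 /m/ is itself a trigger — this domain ends here.
Targets with no active source: positions 1 3 7 8 stay [-nasal].

4 5 6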